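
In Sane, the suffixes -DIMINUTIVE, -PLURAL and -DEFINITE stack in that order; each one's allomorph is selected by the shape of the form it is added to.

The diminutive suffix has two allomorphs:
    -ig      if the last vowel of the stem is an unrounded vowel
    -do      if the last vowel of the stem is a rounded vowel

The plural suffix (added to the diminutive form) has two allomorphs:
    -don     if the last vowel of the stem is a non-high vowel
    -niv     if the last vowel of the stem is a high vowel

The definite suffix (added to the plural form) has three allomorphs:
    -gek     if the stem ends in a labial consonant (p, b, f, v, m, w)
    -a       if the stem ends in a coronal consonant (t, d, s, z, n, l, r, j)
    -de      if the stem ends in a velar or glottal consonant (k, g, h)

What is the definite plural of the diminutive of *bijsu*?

Since the last vowel of *bijsu* is /u/ (a rounded vowel), it takes -do, giving *bijsudo*.
Since the last vowel of the diminutive form *bijsudo* is /o/ (a non-high vowel), it takes -don, giving *bijsudodon*.
The plural form *bijsudodon*: final consonant = /n/, coronal → -a → *bijsudodona*.

bijsudodona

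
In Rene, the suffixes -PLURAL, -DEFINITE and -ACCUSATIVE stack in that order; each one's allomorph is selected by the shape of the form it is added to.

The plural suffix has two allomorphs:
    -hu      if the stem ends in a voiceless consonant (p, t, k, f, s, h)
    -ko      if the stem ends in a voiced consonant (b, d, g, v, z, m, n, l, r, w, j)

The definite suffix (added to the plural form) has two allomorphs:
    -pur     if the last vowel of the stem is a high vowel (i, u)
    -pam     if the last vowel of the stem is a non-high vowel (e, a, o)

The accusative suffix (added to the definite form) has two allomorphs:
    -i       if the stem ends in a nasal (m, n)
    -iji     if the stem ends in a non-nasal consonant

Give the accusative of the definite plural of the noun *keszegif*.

keszegifhupuriji

*keszegif*: final consonant = /f/, voiceless → -hu → *keszegifhu*.
The plural form *keszegifhu*: last vowel = /u/, a high vowel → -pur → *keszegifhupur*.
The definite form *keszegifhupur* — final consonant /r/ (non-nasal) → -iji → *keszegifhupuriji*.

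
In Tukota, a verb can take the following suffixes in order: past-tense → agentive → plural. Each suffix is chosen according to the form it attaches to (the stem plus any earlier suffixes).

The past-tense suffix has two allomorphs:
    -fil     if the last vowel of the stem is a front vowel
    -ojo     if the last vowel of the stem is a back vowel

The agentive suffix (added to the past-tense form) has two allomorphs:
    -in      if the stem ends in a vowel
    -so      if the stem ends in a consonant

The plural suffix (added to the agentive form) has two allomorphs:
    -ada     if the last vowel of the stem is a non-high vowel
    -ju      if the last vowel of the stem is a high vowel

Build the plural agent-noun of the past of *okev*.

okevfilsoada

*okev*: last vowel = /e/, a front vowel → -fil → *okevfil*.
Since the final sound of the past-tense form *okevfil* is /l/ (a consonant), it takes -so, giving *okevfilso*.
Since the last vowel of the agentive form *okevfilso* is /o/ (a non-high vowel), it takes -ada, giving *okevfilsoada*.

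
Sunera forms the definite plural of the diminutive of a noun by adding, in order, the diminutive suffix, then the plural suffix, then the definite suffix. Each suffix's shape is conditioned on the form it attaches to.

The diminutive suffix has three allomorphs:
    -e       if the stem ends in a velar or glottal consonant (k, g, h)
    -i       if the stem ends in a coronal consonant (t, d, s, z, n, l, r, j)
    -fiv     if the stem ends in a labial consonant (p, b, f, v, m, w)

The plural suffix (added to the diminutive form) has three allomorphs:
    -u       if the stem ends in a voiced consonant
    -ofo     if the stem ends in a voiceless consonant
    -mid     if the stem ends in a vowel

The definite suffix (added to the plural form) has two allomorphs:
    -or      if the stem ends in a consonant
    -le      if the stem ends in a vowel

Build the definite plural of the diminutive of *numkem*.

numkemfivule

The final consonant of *numkem* is /m/, which is labial, so the diminutive suffix is -fiv, giving *numkemfiv*.
The final sound of the diminutive form *numkemfiv* is /v/, which is a voiced consonant, so the plural suffix is -u, giving *numkemfivu*.
Since the final sound of the plural form *numkemfivu* is /u/ (a vowel), it takes -le, giving *numkemfivule*.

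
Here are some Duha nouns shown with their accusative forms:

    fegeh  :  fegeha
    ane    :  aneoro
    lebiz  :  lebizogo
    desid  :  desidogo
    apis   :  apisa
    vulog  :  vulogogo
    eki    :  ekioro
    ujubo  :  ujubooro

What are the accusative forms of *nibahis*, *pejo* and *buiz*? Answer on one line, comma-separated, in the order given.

nibahisa, pejooro, buizogo

The alternation tracks the final sound of the stem — -a when the stem ends in a voiceless consonant (*fegeh*, *apis*); -ogo when the stem ends in a voiced consonant (*lebiz*, *desid*, *vulog*); -oro when the stem ends in a vowel (*ane*, *eki*, *ujubo*).
The final sound of *nibahis* is /s/, which is a voiceless consonant, so the suffix is -a, giving *nibahisa*.
The final sound of *pejo* is /o/, which is a vowel, so the suffix is -oro, giving *pejooro*.
*buiz* — final sound /z/ (a voiced consonant) → -ogo → *buizogo*.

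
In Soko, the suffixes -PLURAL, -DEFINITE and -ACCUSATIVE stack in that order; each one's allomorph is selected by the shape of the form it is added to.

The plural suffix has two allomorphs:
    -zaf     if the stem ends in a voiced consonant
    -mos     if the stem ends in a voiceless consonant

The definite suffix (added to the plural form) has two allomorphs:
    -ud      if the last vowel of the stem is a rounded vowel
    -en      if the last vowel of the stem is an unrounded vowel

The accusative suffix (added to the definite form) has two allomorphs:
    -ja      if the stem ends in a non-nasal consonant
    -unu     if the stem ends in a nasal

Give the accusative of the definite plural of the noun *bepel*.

bepelzafenunu

The final consonant of *bepel* is /l/, which is voiced, so the plural suffix is -zaf, giving *bepelzaf*.
Since the last vowel of the plural form *bepelzaf* is /a/ (an unrounded vowel), it takes -en, giving *bepelzafen*.
The definite form *bepelzafen*: final consonant = /n/, a nasal → -unu → *bepelzafenunu*.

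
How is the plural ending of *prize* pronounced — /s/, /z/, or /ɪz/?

/ɪz/

The stem *prize* ends in a sibilant (/s, z, ʃ, ʒ, tʃ, dʒ/).
The plural suffix surfaces as /ɪz/ after sibilants, /s/ after other voiceless consonants, and /z/ after other voiced sounds.
So the plural -s on *prize* is pronounced /ɪz/.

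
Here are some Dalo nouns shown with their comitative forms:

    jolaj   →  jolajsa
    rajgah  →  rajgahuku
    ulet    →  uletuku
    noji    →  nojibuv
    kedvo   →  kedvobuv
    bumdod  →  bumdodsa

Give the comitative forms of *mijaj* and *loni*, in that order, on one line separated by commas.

The alternation tracks the final sound of the stem — -uku when the stem ends in a voiceless consonant (*rajgah*, *ulet*); -sa when the stem ends in a voiced consonant (*jolaj*, *bumdod*); -buv when the stem ends in a vowel (*noji*, *kedvo*).
*mijaj*: final sound = /j/, a voiced consonant → -sa → *mijajsa*.
*loni*: final sound = /i/, a vowel → -buv → *lonibuv*.

mijajsa, lonibuv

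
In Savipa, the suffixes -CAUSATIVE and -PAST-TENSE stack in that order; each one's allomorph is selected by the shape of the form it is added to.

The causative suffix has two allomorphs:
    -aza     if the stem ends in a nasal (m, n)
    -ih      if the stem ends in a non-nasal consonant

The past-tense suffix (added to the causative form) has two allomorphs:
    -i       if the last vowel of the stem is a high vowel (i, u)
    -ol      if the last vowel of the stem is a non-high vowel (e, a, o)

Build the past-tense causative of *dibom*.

*dibom* — final consonant /m/ (a nasal) → -aza → *dibomaza*.
Since the last vowel of the causative form *dibomaza* is /a/ (a non-high vowel), it takes -ol, giving *dibomazaol*.

dibomazaol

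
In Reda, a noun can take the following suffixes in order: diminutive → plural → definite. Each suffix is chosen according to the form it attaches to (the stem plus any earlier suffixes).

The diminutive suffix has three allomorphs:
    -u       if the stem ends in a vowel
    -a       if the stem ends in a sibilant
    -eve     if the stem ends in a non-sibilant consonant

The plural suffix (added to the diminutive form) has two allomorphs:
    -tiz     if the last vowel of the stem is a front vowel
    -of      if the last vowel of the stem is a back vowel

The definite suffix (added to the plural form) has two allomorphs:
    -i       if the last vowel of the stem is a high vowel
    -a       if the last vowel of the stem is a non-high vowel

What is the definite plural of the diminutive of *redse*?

redseuofa

The final sound of *redse* is /e/, which is a vowel, so the diminutive suffix is -u, giving *redseu*.
Since the last vowel of the diminutive form *redseu* is /u/ (a back vowel), it takes -of, giving *redseuof*.
The plural form *redseuof*: last vowel = /o/, a non-high vowel → -a → *redseuofa*.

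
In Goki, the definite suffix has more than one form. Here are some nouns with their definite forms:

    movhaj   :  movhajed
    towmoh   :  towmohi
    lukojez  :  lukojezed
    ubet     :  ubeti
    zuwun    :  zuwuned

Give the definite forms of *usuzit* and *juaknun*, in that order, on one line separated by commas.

The pattern is voicing of the final consonant: -i when the stem ends in a voiceless consonant (*towmoh*, *ubet*); -ed when the stem ends in a voiced consonant (*movhaj*, *lukojez*, *zuwun*).
The final consonant of *usuzit* is /t/, which is voiceless, so the suffix is -i, giving *usuziti*.
*juaknun* — final consonant /n/ (voiced) → -ed → *juaknuned*.

usuziti, juaknuned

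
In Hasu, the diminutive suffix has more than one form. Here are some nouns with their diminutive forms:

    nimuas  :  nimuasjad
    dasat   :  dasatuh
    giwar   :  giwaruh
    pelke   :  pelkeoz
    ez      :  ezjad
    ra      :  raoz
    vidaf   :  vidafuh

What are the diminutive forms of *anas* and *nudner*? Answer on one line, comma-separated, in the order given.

anasjad, nudneruh

The alternation tracks the final sound of the stem — -jad when the stem ends in a sibilant (*nimuas*, *ez*); -uh when the stem ends in a non-sibilant consonant (*dasat*, *giwar*, *vidaf*); -oz when the stem ends in a vowel (*pelke*, *ra*).
*anas* — final sound /s/ (a sibilant) → -jad → *anasjad*.
Since the final sound of *nudner* is /r/ (a non-sibilant consonant), it takes -uh, giving *nudneruh*.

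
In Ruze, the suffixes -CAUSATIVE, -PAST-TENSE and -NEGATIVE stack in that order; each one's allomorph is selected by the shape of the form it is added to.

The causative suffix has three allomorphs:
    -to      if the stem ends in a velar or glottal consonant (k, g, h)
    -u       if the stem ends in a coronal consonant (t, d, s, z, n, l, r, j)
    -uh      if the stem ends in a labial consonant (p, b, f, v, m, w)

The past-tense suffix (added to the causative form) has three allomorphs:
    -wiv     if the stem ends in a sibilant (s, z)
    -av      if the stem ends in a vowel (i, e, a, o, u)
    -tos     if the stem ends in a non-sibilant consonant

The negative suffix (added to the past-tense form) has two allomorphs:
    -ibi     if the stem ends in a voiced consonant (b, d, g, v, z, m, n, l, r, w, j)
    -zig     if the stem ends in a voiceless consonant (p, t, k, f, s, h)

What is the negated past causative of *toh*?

Since the final consonant of *toh* is /h/ (velar/glottal), it takes -to, giving *tohto*.
Since the final sound of the causative form *tohto* is /o/ (a vowel), it takes -av, giving *tohtoav*.
The final consonant of the past-tense form *tohtoav* is /v/, which is voiced, so the negative suffix is -ibi, giving *tohtoavibi*.

tohtoavibi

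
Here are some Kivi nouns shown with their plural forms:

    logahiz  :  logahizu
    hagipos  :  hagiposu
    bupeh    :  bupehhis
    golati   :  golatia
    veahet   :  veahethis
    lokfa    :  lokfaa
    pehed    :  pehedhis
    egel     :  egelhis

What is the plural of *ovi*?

The pattern is sibilance of the final sound: -u when the stem ends in a sibilant (*logahiz*, *hagipos*); -his when the stem ends in a non-sibilant consonant (*bupeh*, *veahet*, *pehed*, *egel*); -a when the stem ends in a vowel (*golati*, *lokfa*).
*ovi*: final sound = /i/, a vowel → -a → *ovia*.

ovia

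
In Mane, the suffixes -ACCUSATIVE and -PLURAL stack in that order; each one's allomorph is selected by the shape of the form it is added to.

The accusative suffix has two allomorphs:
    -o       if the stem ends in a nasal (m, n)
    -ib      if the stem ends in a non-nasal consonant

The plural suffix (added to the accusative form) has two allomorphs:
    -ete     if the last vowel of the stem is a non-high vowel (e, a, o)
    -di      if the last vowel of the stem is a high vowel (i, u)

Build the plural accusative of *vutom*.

*vutom* — final consonant /m/ (a nasal) → -o → *vutomo*.
The accusative form *vutomo*: last vowel = /o/, a non-high vowel → -ete → *vutomoete*.

vutomoete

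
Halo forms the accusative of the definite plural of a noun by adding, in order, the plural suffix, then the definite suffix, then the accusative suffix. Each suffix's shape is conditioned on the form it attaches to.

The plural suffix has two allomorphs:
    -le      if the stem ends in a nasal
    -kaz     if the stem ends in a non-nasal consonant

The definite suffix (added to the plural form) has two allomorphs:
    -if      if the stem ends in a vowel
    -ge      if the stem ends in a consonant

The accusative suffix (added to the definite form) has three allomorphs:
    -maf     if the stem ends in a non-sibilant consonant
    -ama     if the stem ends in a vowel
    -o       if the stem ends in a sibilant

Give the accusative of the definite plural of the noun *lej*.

The final consonant of *lej* is /j/, which is non-nasal, so the plural suffix is -kaz, giving *lejkaz*.
Since the final sound of the plural form *lejkaz* is /z/ (a consonant), it takes -ge, giving *lejkazge*.
The definite form *lejkazge* — final sound /e/ (a vowel) → -ama → *lejkazgeama*.

lejkazgeama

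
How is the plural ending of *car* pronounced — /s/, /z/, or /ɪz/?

The stem *car* ends in a voiced non-sibilant sound.
The plural suffix surfaces as /ɪz/ after sibilants, /s/ after other voiceless consonants, and /z/ after other voiced sounds.
So the plural -s on *car* is pronounced /z/.

/z/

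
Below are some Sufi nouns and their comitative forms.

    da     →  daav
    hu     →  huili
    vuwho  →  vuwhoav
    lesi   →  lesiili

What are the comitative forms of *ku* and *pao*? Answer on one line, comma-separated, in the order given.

The pattern is height harmony: -ili when the last vowel of the stem is a high vowel (*hu*, *lesi*); -av when the last vowel of the stem is a non-high vowel (*da*, *vuwho*).
*ku*: last vowel = /u/, a high vowel → -ili → *kuili*.
The last vowel of *pao* is /o/, which is a non-high vowel, so the suffix is -av, giving *paoav*.

kuili, paoav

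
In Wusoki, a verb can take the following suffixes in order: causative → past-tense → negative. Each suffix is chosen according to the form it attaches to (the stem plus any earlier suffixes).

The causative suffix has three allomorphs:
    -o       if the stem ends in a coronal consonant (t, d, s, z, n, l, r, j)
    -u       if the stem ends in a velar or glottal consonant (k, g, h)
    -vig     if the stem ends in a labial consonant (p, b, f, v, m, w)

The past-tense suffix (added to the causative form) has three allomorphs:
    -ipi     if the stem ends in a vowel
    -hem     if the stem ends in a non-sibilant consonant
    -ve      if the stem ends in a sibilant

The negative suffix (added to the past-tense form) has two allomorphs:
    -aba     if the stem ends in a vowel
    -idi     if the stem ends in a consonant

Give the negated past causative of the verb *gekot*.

gekotoipiaba

The final consonant of *gekot* is /t/, which is coronal, so the causative suffix is -o, giving *gekoto*.
Since the final sound of the causative form *gekoto* is /o/ (a vowel), it takes -ipi, giving *gekotoipi*.
The past-tense form *gekotoipi* — final sound /i/ (a vowel) → -aba → *gekotoipiaba*.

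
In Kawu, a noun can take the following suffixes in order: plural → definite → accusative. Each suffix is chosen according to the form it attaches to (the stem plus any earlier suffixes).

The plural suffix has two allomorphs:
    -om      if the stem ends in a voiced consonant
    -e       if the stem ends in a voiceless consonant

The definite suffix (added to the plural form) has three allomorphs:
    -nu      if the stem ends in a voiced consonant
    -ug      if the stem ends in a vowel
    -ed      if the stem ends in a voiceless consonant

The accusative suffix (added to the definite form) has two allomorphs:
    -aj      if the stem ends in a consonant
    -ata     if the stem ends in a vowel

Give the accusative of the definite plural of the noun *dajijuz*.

Since the final consonant of *dajijuz* is /z/ (voiced), it takes -om, giving *dajijuzom*.
The plural form *dajijuzom*: final sound = /m/, a voiced consonant → -nu → *dajijuzomnu*.
The final sound of the definite form *dajijuzomnu* is /u/, which is a vowel, so the accusative suffix is -ata, giving *dajijuzomnuata*.

dajijuzomnuata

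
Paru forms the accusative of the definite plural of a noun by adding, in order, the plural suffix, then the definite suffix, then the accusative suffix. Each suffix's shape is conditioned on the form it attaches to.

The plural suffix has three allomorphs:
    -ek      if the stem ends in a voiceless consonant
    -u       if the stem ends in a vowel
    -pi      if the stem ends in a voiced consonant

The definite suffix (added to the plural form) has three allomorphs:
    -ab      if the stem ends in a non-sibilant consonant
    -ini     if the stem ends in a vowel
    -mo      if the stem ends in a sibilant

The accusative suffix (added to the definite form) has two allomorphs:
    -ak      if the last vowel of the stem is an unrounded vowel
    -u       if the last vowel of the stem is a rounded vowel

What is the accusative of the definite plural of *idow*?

idowpiiniak

The final sound of *idow* is /w/, which is a voiced consonant, so the plural suffix is -pi, giving *idowpi*.
The final sound of the plural form *idowpi* is /i/, which is a vowel, so the definite suffix is -ini, giving *idowpiini*.
The last vowel of the definite form *idowpiini* is /i/, which is an unrounded vowel, so the accusative suffix is -ak, giving *idowpiiniak*.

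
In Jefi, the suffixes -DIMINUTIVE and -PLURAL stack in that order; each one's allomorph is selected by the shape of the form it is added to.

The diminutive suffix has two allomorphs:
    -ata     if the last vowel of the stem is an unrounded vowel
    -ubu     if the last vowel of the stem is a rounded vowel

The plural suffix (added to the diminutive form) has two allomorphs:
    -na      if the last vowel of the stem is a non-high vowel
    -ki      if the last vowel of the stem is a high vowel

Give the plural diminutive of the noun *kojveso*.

The last vowel of *kojveso* is /o/, which is a rounded vowel, so the diminutive suffix is -ubu, giving *kojvesoubu*.
The diminutive form *kojvesoubu*: last vowel = /u/, a high vowel → -ki → *kojvesoubuki*.

kojvesoubuki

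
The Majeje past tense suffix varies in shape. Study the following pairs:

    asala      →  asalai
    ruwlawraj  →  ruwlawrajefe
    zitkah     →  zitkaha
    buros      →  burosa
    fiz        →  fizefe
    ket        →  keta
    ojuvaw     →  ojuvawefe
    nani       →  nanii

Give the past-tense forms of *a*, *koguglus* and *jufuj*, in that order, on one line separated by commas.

ai, koguglusa, jufujefe

The pattern is voicing of the final sound: -a when the stem ends in a voiceless consonant (*zitkah*, *buros*, *ket*); -efe when the stem ends in a voiced consonant (*ruwlawraj*, *fiz*, *ojuvaw*); -i when the stem ends in a vowel (*asala*, *nani*).
*a* — final sound /a/ (a vowel) → -i → *ai*.
Since the final sound of *koguglus* is /s/ (a voiceless consonant), it takes -a, giving *koguglusa*.
*jufuj*: final sound = /j/, a voiced consonant → -efe → *jufujefe*.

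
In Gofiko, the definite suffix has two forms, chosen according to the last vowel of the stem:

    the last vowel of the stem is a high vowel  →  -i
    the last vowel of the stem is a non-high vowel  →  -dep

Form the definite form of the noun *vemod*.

vemoddep

Since the last vowel of *vemod* is /o/ (a non-high vowel), it takes -dep, giving *vemoddep*.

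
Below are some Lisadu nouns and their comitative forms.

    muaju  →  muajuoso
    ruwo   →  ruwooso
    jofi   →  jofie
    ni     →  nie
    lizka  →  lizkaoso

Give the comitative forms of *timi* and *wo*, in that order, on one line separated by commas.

Looking at the last vowel of each stem: -e when the last vowel of the stem is a front vowel (*jofi*, *ni*); -oso when the last vowel of the stem is a back vowel (*muaju*, *ruwo*, *lizka*).
Since the last vowel of *timi* is /i/ (a front vowel), it takes -e, giving *timie*.
*wo*: last vowel = /o/, a back vowel → -oso → *wooso*.

timie, wooso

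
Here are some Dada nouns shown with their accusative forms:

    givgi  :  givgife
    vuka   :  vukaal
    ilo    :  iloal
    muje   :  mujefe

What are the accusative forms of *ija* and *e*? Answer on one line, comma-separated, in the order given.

Looking at the last vowel of each stem: -fe when the last vowel of the stem is a front vowel (*givgi*, *muje*); -al when the last vowel of the stem is a back vowel (*vuka*, *ilo*).
Since the last vowel of *ija* is /a/ (a back vowel), it takes -al, giving *ijaal*.
Since the last vowel of *e* is /e/ (a front vowel), it takes -fe, giving *efe*.

ijaal, efe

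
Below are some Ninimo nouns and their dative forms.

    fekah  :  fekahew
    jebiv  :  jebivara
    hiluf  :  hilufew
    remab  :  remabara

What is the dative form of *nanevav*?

nanevavara

The alternation tracks the final consonant of the stem — -ew when the stem ends in a voiceless consonant (*fekah*, *hiluf*); -ara when the stem ends in a voiced consonant (*jebiv*, *remab*).
Since the final consonant of *nanevav* is /v/ (voiced), it takes -ara, giving *nanevavara*.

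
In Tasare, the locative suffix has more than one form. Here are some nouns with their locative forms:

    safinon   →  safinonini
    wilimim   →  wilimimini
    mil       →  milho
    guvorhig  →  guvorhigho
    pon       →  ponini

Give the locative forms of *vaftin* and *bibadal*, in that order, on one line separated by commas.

The suffix is conditioned by the final consonant: -ini when the stem ends in a nasal (*safinon*, *wilimim*, *pon*); -ho when the stem ends in a non-nasal consonant (*mil*, *guvorhig*).
*vaftin*: final consonant = /n/, a nasal → -ini → *vaftinini*.
*bibadal*: final consonant = /l/, non-nasal → -ho → *bibadalho*.

vaftinini, bibadalho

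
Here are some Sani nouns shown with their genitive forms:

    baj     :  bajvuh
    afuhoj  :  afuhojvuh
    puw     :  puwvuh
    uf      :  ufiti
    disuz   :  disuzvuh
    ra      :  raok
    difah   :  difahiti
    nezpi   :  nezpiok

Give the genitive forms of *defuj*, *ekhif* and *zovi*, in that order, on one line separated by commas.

The suffix is conditioned by the final sound: -iti when the stem ends in a voiceless consonant (*uf*, *difah*); -vuh when the stem ends in a voiced consonant (*baj*, *afuhoj*, *puw*, *disuz*); -ok when the stem ends in a vowel (*ra*, *nezpi*).
*defuj*: final sound = /j/, a voiced consonant → -vuh → *defujvuh*.
Since the final sound of *ekhif* is /f/ (a voiceless consonant), it takes -iti, giving *ekhifiti*.
*zovi*: final sound = /i/, a vowel → -ok → *zoviok*.

defujvuh, ekhifiti, zoviok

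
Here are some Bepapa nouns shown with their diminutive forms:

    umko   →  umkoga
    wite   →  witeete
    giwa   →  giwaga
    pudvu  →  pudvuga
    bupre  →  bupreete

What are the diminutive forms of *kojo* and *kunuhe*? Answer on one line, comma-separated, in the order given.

kojoga, kunuheete

The alternation tracks the last vowel of the stem — -ete when the last vowel of the stem is a front vowel (*wite*, *bupre*); -ga when the last vowel of the stem is a back vowel (*umko*, *giwa*, *pudvu*).
*kojo*: last vowel = /o/, a back vowel → -ga → *kojoga*.
*kunuhe* — last vowel /e/ (a front vowel) → -ete → *kunuheete*.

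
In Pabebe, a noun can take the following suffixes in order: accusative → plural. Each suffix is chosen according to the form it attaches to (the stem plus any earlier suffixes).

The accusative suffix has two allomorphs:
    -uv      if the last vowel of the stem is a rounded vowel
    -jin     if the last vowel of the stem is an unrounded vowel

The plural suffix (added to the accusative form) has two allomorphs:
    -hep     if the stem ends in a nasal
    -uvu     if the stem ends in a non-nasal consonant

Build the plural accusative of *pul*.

The last vowel of *pul* is /u/, which is a rounded vowel, so the accusative suffix is -uv, giving *puluv*.
Since the final consonant of the accusative form *puluv* is /v/ (non-nasal), it takes -uvu, giving *puluvuvu*.

puluvuvu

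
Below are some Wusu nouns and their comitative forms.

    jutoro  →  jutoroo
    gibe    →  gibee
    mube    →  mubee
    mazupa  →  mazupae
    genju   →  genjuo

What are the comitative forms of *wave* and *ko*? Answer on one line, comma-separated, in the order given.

The pattern is rounding harmony: -o when the last vowel of the stem is a rounded vowel (*jutoro*, *genju*); -e when the last vowel of the stem is an unrounded vowel (*gibe*, *mube*, *mazupa*).
*wave* — last vowel /e/ (an unrounded vowel) → -e → *wavee*.
*ko*: last vowel = /o/, a rounded vowel → -o → *koo*.

wavee, koo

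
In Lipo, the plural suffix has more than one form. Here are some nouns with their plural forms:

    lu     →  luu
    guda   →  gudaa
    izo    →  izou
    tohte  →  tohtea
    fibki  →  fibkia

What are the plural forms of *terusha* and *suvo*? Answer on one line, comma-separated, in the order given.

The suffix is conditioned by the last vowel: -u when the last vowel of the stem is a rounded vowel (*lu*, *izo*); -a when the last vowel of the stem is an unrounded vowel (*guda*, *tohte*, *fibki*).
Since the last vowel of *terusha* is /a/ (an unrounded vowel), it takes -a, giving *terushaa*.
*suvo*: last vowel = /o/, a rounded vowel → -u → *suvou*.

terushaa, suvou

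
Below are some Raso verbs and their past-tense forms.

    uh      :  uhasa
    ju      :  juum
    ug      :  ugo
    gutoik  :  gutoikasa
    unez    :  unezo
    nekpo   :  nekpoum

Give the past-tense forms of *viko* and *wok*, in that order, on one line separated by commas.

The pattern is voicing of the final sound: -asa when the stem ends in a voiceless consonant (*uh*, *gutoik*); -o when the stem ends in a voiced consonant (*ug*, *unez*); -um when the stem ends in a vowel (*ju*, *nekpo*).
*viko*: final sound = /o/, a vowel → -um → *vikoum*.
*wok*: final sound = /k/, a voiceless consonant → -asa → *wokasa*.

vikoum, wokasa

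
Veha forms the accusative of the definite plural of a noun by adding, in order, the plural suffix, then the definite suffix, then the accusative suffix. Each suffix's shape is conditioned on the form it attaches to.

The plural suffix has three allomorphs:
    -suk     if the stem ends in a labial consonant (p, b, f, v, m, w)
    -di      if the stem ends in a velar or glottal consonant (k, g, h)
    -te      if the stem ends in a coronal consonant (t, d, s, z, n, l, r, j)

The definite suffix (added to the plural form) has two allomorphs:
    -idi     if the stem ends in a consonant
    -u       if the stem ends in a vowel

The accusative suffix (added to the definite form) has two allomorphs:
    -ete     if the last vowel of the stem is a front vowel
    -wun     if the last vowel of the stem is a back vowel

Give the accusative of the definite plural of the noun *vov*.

vovsukidiete

*vov* — final consonant /v/ (labial) → -suk → *vovsuk*.
Since the final sound of the plural form *vovsuk* is /k/ (a consonant), it takes -idi, giving *vovsukidi*.
The definite form *vovsukidi* — last vowel /i/ (a front vowel) → -ete → *vovsukidiete*.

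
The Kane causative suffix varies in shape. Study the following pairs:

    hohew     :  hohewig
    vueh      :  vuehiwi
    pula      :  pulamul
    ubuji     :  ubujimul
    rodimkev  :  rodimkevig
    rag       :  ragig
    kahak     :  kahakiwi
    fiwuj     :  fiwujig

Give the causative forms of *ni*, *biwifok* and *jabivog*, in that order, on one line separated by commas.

The pattern is voicing of the final sound: -iwi when the stem ends in a voiceless consonant (*vueh*, *kahak*); -ig when the stem ends in a voiced consonant (*hohew*, *rodimkev*, *rag*, *fiwuj*); -mul when the stem ends in a vowel (*pula*, *ubuji*).
*ni*: final sound = /i/, a vowel → -mul → *nimul*.
The final sound of *biwifok* is /k/, which is a voiceless consonant, so the suffix is -iwi, giving *biwifokiwi*.
*jabivog*: final sound = /g/, a voiced consonant → -ig → *jabivogig*.

nimul, biwifokiwi, jabivogig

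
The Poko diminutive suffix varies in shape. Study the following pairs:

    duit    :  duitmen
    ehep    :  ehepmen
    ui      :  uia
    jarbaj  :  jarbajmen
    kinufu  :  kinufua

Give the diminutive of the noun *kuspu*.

kuspua

The suffix is conditioned by the final sound: -men when the stem ends in a consonant (*duit*, *ehep*, *jarbaj*); -a when the stem ends in a vowel (*ui*, *kinufu*).
The final sound of *kuspu* is /u/, which is a vowel, so the suffix is -a, giving *kuspua*.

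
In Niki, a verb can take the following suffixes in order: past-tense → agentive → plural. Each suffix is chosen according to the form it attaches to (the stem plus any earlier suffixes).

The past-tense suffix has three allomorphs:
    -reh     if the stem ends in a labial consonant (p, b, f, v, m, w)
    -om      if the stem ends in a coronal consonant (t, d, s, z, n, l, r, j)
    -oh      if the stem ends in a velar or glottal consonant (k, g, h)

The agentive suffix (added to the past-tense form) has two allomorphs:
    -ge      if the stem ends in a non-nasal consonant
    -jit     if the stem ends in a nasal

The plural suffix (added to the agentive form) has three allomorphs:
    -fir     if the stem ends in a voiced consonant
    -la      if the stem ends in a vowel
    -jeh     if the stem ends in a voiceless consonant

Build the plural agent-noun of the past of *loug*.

lougohgela

Since the final consonant of *loug* is /g/ (velar/glottal), it takes -oh, giving *lougoh*.
Since the final consonant of the past-tense form *lougoh* is /h/ (non-nasal), it takes -ge, giving *lougohge*.
The agentive form *lougohge*: final sound = /e/, a vowel → -la → *lougohgela*.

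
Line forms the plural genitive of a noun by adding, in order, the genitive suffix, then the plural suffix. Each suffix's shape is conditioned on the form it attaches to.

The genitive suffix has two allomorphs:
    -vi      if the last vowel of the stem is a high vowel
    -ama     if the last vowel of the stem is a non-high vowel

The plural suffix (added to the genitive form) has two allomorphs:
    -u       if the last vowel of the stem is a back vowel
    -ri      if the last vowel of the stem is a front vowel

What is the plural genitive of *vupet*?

vupetamau

The last vowel of *vupet* is /e/, which is a non-high vowel, so the genitive suffix is -ama, giving *vupetama*.
The genitive form *vupetama*: last vowel = /a/, a back vowel → -u → *vupetamau*.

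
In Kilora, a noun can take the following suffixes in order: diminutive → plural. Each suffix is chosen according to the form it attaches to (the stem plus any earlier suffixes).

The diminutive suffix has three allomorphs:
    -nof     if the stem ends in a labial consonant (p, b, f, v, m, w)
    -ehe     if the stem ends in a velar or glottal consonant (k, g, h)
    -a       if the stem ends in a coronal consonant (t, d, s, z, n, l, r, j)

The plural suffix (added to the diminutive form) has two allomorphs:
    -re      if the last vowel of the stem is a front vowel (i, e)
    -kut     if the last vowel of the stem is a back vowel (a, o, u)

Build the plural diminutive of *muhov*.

muhovnofkut

The final consonant of *muhov* is /v/, which is labial, so the diminutive suffix is -nof, giving *muhovnof*.
The diminutive form *muhovnof* — last vowel /o/ (a back vowel) → -kut → *muhovnofkut*.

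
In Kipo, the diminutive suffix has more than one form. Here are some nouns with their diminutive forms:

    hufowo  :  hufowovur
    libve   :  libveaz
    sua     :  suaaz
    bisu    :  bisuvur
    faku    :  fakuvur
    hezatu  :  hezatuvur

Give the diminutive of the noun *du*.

duvur

Looking at the last vowel of each stem: -vur when the last vowel of the stem is a rounded vowel (*hufowo*, *bisu*, *faku*, *hezatu*); -az when the last vowel of the stem is an unrounded vowel (*libve*, *sua*).
Since the last vowel of *du* is /u/ (a rounded vowel), it takes -vur, giving *duvur*.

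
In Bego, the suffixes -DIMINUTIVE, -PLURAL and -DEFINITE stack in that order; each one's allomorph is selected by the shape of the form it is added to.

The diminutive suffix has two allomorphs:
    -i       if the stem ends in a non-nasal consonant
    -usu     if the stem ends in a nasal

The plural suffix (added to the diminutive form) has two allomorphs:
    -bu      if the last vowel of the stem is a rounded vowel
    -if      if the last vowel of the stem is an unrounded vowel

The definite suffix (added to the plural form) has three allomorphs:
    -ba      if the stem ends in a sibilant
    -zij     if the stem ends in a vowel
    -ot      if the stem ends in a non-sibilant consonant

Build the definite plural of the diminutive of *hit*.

*hit* — final consonant /t/ (non-nasal) → -i → *hiti*.
Since the last vowel of the diminutive form *hiti* is /i/ (an unrounded vowel), it takes -if, giving *hitiif*.
The plural form *hitiif*: final sound = /f/, a non-sibilant consonant → -ot → *hitiifot*.

hitiifot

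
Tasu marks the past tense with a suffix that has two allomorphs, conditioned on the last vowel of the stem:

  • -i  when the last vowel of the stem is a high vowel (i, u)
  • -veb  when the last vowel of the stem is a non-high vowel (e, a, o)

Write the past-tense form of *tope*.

*tope* — last vowel /e/ (a non-high vowel) → -veb → *topeveb*.

topeveb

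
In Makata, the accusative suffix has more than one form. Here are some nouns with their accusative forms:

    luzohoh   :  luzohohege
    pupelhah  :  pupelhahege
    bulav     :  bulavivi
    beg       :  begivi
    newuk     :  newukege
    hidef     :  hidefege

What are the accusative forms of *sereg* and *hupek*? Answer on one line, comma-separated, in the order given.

Looking at the final consonant of each stem: -ege when the stem ends in a voiceless consonant (*luzohoh*, *pupelhah*, *newuk*, *hidef*); -ivi when the stem ends in a voiced consonant (*bulav*, *beg*).
*sereg*: final consonant = /g/, voiced → -ivi → *seregivi*.
Since the final consonant of *hupek* is /k/ (voiceless), it takes -ege, giving *hupekege*.

seregivi, hupekege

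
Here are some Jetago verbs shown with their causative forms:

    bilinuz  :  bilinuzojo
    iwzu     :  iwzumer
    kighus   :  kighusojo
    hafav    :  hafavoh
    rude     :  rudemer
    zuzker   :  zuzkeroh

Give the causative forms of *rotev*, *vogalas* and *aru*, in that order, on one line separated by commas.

rotevoh, vogalasojo, arumer

The pattern is sibilance of the final sound: -ojo when the stem ends in a sibilant (*bilinuz*, *kighus*); -oh when the stem ends in a non-sibilant consonant (*hafav*, *zuzker*); -mer when the stem ends in a vowel (*iwzu*, *rude*).
The final sound of *rotev* is /v/, which is a non-sibilant consonant, so the suffix is -oh, giving *rotevoh*.
The final sound of *vogalas* is /s/, which is a sibilant, so the suffix is -ojo, giving *vogalasojo*.
Since the final sound of *aru* is /u/ (a vowel), it takes -mer, giving *arumer*.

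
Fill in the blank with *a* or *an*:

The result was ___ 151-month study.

The indefinite article is chosen by the initial *sound* of the following word, not its spelling.
The number *151* is spoken "one hundred …", beginning with /wʌn/ — a consonant sound.
So the article is *a*: The result was a 151-month study.

a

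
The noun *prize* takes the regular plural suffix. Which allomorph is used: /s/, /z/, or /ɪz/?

The stem *prize* ends in a sibilant (/s, z, ʃ, ʒ, tʃ, dʒ/).
The plural suffix surfaces as /ɪz/ after sibilants, /s/ after other voiceless consonants, and /z/ after other voiced sounds.
So the plural -s on *prize* is pronounced /ɪz/.

/ɪz/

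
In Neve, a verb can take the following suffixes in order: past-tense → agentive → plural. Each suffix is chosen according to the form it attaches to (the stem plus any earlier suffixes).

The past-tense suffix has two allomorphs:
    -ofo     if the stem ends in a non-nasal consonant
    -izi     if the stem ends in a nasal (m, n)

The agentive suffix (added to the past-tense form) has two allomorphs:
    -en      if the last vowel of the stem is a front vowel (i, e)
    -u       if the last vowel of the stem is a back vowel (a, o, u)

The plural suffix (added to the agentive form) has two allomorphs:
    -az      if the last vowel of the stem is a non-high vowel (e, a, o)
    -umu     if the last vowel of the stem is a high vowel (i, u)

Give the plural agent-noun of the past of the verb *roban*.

*roban* — final consonant /n/ (a nasal) → -izi → *robanizi*.
The past-tense form *robanizi* — last vowel /i/ (a front vowel) → -en → *robanizien*.
The agentive form *robanizien*: last vowel = /e/, a non-high vowel → -az → *robanizienaz*.

robanizienaz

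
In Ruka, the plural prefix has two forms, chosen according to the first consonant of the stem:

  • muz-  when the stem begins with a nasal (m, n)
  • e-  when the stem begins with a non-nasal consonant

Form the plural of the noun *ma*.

muzma

Since the first consonant of *ma* is /m/ (a nasal), it takes muz-, giving *muzma*.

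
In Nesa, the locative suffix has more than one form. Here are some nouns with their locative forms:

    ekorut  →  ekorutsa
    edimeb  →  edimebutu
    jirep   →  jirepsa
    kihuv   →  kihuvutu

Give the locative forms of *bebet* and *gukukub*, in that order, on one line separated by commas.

bebetsa, gukukubutu

The pattern is voicing of the final consonant: -sa when the stem ends in a voiceless consonant (*ekorut*, *jirep*); -utu when the stem ends in a voiced consonant (*edimeb*, *kihuv*).
*bebet*: final consonant = /t/, voiceless → -sa → *bebetsa*.
*gukukub* — final consonant /b/ (voiced) → -utu → *gukukubutu*.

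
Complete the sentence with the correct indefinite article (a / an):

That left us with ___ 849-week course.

The indefinite article is chosen by the initial *sound* of the following word, not its spelling.
The number *849* is spoken "eight hundred …", beginning with /eɪt/ — a vowel sound.
So the article is *an*: That left us with an 849-week course.

an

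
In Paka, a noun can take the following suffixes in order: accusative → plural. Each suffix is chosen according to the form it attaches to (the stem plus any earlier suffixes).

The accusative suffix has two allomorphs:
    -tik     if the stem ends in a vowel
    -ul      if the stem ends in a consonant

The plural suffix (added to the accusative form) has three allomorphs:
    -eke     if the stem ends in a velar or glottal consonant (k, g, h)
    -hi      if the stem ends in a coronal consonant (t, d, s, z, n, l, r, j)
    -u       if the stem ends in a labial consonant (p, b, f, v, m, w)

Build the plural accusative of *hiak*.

Since the final sound of *hiak* is /k/ (a consonant), it takes -ul, giving *hiakul*.
The accusative form *hiakul* — final consonant /l/ (coronal) → -hi → *hiakulhi*.

hiakulhi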